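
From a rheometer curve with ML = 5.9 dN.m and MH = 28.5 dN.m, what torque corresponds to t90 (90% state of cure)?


M90 = ML + 0.9 * (MH - ML)
M90 = 5.9 + 0.9 * (28.5 - 5.9)
M90 = 5.9 + 0.9 * 22.6
M90 = 26.24 dN.m

26.24 dN.m


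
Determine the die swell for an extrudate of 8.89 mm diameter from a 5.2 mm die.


Die swell ratio = D_extrudate / D_die
= 8.89 / 5.2
= 1.71

Die swell = 1.71


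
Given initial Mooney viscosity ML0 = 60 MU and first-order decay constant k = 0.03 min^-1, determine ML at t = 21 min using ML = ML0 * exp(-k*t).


ML = ML0 * exp(-k * t)
ML = 60 * exp(-0.03 * 21)
ML = 60 * 0.5326
ML = 31.96 MU

31.96 MU


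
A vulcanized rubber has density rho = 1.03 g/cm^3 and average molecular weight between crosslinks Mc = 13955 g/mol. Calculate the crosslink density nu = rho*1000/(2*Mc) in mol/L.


nu = rho * 1000 / (2 * Mc)
nu = 1.03 * 1000 / (2 * 13955)
nu = 1030.0 / 27910
nu = 0.0369 mol/L

0.0369 mol/L


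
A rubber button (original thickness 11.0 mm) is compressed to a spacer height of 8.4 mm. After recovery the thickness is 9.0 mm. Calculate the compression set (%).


CS = (t0 - recovered) / (t0 - ts) * 100
= (11.0 - 9.0) / (11.0 - 8.4) * 100
= 2.0 / 2.6 * 100
= 76.9%

76.9%


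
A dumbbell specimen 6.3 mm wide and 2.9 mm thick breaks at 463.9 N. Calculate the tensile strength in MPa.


Area = width * thickness = 6.3 * 2.9 = 18.27 mm^2
TS = force / area = 463.9 / 18.27 = 25.39 MPa

25.39 MPa


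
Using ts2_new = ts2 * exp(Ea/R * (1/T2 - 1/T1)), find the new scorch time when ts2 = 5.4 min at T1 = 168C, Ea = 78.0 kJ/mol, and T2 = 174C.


Convert temperatures: T1 = 168 + 273.15 = 441.15 K, T2 = 174 + 273.15 = 447.15 K
ts2_new = 5.4 * exp(78000 / 8.314 * (1/447.15 - 1/441.15))
1/T2 - 1/T1 = -3.0417e-05
ts2_new = 4.06 min

4.06 min


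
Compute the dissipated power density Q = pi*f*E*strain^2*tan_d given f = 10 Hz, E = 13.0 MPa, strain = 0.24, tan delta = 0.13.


Q = pi * f * E * strain^2 * tan_d
= pi * 10 * 13.0 * 0.24^2 * 0.13
= pi * 10 * 13.0 * 0.0576 * 0.13
= 3.0582

Q = 3.0582


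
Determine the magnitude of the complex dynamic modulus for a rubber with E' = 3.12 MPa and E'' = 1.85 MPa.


|E*| = sqrt(E'^2 + E''^2)
= sqrt(3.12^2 + 1.85^2)
= sqrt(9.7344 + 3.4225)
= 3.627 MPa

3.627 MPa


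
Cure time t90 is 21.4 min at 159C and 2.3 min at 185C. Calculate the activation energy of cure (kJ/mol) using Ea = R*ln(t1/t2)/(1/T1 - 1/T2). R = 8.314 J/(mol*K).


T1 = 432.15 K, T2 = 458.15 K
1/T1 - 1/T2 = 1.3132e-04
ln(t1/t2) = ln(21.4/2.3) = 2.2305
Ea = 8.314 * 2.2305 / 1.3132e-04 = 141213.9380 J/mol
Ea = 141.21 kJ/mol

141.21 kJ/mol


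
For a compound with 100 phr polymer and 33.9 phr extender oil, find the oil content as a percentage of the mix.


Oil % = oil / (100 + oil) * 100
= 33.9 / (100 + 33.9) * 100
= 33.9 / 133.9 * 100
= 25.32%

25.32%


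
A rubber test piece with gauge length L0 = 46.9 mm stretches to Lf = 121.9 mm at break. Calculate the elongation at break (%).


Elongation = (Lf - L0) / L0 * 100
= (121.9 - 46.9) / 46.9 * 100
= 75.0 / 46.9 * 100
= 159.9%

159.9%


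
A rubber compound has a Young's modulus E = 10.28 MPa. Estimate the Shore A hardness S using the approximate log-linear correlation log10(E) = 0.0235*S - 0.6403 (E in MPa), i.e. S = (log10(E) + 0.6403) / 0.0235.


log10(E) = 0.0235*S - 0.6403  =>  S = (log10(E) + 0.6403) / 0.0235
log10(10.28) = 1.011993
S = (1.011993 + 0.6403) / 0.0235 = 1.652293 / 0.0235
S = 70.3

Shore A = 70.3


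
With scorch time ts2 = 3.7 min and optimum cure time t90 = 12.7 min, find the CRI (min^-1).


CRI = 100 / (t90 - ts2)
= 100 / (12.7 - 3.7)
= 100 / 9.0
= 11.11 min^-1

11.11 min^-1


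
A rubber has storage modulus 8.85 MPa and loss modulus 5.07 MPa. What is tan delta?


tan delta = E'' / E'
= 5.07 / 8.85
= 0.5729

tan delta = 0.5729


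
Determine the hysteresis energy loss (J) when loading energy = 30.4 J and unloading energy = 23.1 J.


Hysteresis loss = loading - unloading
= 30.4 - 23.1
= 7.3 J

7.3 J


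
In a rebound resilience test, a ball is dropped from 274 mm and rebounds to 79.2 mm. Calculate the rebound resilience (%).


Resilience = h_rebound / h_drop * 100
= 79.2 / 274 * 100
= 28.9%

28.9%


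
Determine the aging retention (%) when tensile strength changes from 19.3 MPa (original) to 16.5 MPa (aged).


Retention = aged / original * 100
= 16.5 / 19.3 * 100
= 85.5%

85.5%


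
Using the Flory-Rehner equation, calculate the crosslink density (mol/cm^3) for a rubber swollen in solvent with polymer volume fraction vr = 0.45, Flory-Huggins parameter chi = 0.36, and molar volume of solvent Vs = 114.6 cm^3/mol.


ln(1 - vr) = ln(1 - 0.45) = -0.5978
Numerator = -((-0.5978) + 0.45 + 0.36 * 0.45^2) = 0.0749
Denominator = 114.6 * (0.45^(1/3) - 0.45/2) = 62.0341
nu = 0.0749 / 62.0341 = 0.0012 mol/cm^3

0.0012 mol/cm^3


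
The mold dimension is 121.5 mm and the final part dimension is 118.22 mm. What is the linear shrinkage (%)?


Shrinkage = (mold - part) / mold * 100
= (121.5 - 118.22) / 121.5 * 100
= 3.28 / 121.5 * 100
= 2.7%

2.7%


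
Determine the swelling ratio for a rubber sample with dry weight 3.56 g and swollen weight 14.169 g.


Q = W_swollen / W_dry
Q = 14.169 / 3.56
Q = 3.98

Q = 3.98


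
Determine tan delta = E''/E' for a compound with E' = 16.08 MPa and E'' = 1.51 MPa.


tan delta = E'' / E'
= 1.51 / 16.08
= 0.0939

tan delta = 0.0939


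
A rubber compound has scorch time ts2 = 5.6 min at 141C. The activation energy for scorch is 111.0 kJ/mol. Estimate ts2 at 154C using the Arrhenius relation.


Convert temperatures: T1 = 141 + 273.15 = 414.15 K, T2 = 154 + 273.15 = 427.15 K
ts2_new = 5.6 * exp(111000 / 8.314 * (1/427.15 - 1/414.15))
1/T2 - 1/T1 = -7.3486e-05
ts2_new = 2.1 min

2.1 min


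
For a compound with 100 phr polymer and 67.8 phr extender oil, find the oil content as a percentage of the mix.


Oil % = oil / (100 + oil) * 100
= 67.8 / (100 + 67.8) * 100
= 67.8 / 167.8 * 100
= 40.41%

40.41%


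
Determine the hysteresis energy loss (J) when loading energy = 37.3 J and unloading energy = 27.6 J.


Hysteresis loss = loading - unloading
= 37.3 - 27.6
= 9.7 J

9.7 J


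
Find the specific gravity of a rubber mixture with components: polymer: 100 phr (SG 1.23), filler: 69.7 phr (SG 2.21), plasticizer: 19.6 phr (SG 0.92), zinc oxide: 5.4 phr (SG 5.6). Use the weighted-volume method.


Sum of weights = 194.7
Volume contributions:
  polymer: 100/1.23 = 81.3008
  filler: 69.7/2.21 = 31.5385
  plasticizer: 19.6/0.92 = 21.3043
  zinc oxide: 5.4/5.6 = 0.9643
Sum of volumes = 135.1079
SG = 194.7 / 135.1079 = 1.441

SG = 1.441


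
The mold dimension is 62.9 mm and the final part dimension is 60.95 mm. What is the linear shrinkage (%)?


Shrinkage = (mold - part) / mold * 100
= (62.9 - 60.95) / 62.9 * 100
= 1.95 / 62.9 * 100
= 3.1%

3.1%


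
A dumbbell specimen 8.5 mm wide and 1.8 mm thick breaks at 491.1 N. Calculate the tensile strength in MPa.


Area = width * thickness = 8.5 * 1.8 = 15.3 mm^2
TS = force / area = 491.1 / 15.3 = 32.1 MPa

32.1 MPa


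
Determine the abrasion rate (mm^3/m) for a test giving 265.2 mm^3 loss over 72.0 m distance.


Rate = volume_loss / distance
= 265.2 / 72.0
= 3.683 mm^3/m

3.683 mm^3/m


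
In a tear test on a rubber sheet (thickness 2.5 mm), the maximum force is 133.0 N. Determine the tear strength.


Tear strength = force / thickness
= 133.0 / 2.5
= 53.2 N/mm

53.2 N/mm


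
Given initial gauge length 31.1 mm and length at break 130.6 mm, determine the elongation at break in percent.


Elongation = (Lf - L0) / L0 * 100
= (130.6 - 31.1) / 31.1 * 100
= 99.5 / 31.1 * 100
= 319.9%

319.9%


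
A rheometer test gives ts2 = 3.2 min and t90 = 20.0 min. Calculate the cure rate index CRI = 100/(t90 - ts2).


CRI = 100 / (t90 - ts2)
= 100 / (20.0 - 3.2)
= 100 / 16.8
= 5.95 min^-1

5.95 min^-1


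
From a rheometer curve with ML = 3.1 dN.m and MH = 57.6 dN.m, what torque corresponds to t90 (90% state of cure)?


M90 = ML + 0.9 * (MH - ML)
M90 = 3.1 + 0.9 * (57.6 - 3.1)
M90 = 3.1 + 0.9 * 54.5
M90 = 52.15 dN.m

52.15 dN.m


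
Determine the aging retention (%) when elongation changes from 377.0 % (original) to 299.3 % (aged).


Retention = aged / original * 100
= 299.3 / 377.0 * 100
= 79.4%

79.4%


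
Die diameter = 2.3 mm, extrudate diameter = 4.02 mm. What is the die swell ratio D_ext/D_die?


Die swell ratio = D_extrudate / D_die
= 4.02 / 2.3
= 1.748

Die swell = 1.748


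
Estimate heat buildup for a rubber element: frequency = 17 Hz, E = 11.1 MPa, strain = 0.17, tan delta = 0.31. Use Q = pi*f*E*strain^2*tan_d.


Q = pi * f * E * strain^2 * tan_d
= pi * 17 * 11.1 * 0.17^2 * 0.31
= pi * 17 * 11.1 * 0.0289 * 0.31
= 5.3111

Q = 5.3111


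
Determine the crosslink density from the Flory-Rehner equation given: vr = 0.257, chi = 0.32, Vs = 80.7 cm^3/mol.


ln(1 - vr) = ln(1 - 0.257) = -0.2971
Numerator = -((-0.2971) + 0.257 + 0.32 * 0.257^2) = 0.0189
Denominator = 80.7 * (0.257^(1/3) - 0.257/2) = 40.9380
nu = 0.0189 / 40.9380 = 4.6225e-04 mol/cm^3

4.6225e-04 mol/cm^3


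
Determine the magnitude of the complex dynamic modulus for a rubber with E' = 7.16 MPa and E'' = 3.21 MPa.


|E*| = sqrt(E'^2 + E''^2)
= sqrt(7.16^2 + 3.21^2)
= sqrt(51.2656 + 10.3041)
= 7.847 MPa

7.847 MPa


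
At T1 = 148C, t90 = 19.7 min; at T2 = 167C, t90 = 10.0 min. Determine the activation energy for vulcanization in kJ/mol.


T1 = 421.15 K, T2 = 440.15 K
1/T1 - 1/T2 = 1.0250e-04
ln(t1/t2) = ln(19.7/10.0) = 0.6780
Ea = 8.314 * 0.6780 / 1.0250e-04 = 54997.7737 J/mol
Ea = 55.0 kJ/mol

55.0 kJ/mol


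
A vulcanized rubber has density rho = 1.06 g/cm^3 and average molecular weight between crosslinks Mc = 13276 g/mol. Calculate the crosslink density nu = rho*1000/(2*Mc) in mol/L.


nu = rho * 1000 / (2 * Mc)
nu = 1.06 * 1000 / (2 * 13276)
nu = 1060.0 / 26552
nu = 0.0399 mol/L

0.0399 mol/L


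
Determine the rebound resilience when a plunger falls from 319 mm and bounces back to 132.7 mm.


Resilience = h_rebound / h_drop * 100
= 132.7 / 319 * 100
= 41.6%

41.6%


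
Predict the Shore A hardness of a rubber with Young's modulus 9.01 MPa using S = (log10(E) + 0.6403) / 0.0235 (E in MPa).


log10(E) = 0.0235*S - 0.6403  =>  S = (log10(E) + 0.6403) / 0.0235
log10(9.01) = 0.954725
S = (0.954725 + 0.6403) / 0.0235 = 1.595025 / 0.0235
S = 67.9

Shore A = 67.9


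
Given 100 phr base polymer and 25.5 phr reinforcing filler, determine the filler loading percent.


Filler % = filler / (rubber + filler) * 100
= 25.5 / (100 + 25.5) * 100
= 25.5 / 125.5 * 100
= 20.32%

20.32%


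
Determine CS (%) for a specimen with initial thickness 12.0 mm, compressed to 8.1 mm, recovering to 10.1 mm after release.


CS = (t0 - recovered) / (t0 - ts) * 100
= (12.0 - 10.1) / (12.0 - 8.1) * 100
= 1.9 / 3.9 * 100
= 48.7%

48.7%


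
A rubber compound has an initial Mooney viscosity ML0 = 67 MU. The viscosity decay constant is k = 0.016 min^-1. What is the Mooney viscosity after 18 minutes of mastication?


ML = ML0 * exp(-k * t)
ML = 67 * exp(-0.016 * 18)
ML = 67 * 0.7498
ML = 50.23 MU

50.23 MU


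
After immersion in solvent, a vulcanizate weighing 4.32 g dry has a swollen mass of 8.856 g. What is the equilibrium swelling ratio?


Q = W_swollen / W_dry
Q = 8.856 / 4.32
Q = 2.05

Q = 2.05


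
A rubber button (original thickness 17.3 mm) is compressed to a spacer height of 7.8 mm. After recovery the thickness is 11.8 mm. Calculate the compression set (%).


CS = (t0 - recovered) / (t0 - ts) * 100
= (17.3 - 11.8) / (17.3 - 7.8) * 100
= 5.5 / 9.5 * 100
= 57.9%

57.9%


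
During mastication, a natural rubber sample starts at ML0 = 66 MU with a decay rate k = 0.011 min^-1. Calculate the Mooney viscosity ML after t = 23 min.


ML = ML0 * exp(-k * t)
ML = 66 * exp(-0.011 * 23)
ML = 66 * 0.7765
ML = 51.25 MU

51.25 MU


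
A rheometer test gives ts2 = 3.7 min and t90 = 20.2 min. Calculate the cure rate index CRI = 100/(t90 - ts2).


CRI = 100 / (t90 - ts2)
= 100 / (20.2 - 3.7)
= 100 / 16.5
= 6.06 min^-1

6.06 min^-1


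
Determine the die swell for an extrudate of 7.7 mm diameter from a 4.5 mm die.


Die swell ratio = D_extrudate / D_die
= 7.7 / 4.5
= 1.711

Die swell = 1.711


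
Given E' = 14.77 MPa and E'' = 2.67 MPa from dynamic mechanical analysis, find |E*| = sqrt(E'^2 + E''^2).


|E*| = sqrt(E'^2 + E''^2)
= sqrt(14.77^2 + 2.67^2)
= sqrt(218.1529 + 7.1289)
= 15.009 MPa

15.009 MPa


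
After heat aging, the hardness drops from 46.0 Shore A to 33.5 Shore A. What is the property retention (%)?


Retention = aged / original * 100
= 33.5 / 46.0 * 100
= 72.8%

72.8%


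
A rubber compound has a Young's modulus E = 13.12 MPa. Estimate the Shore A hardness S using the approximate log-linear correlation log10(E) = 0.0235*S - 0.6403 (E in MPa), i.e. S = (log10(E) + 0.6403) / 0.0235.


log10(E) = 0.0235*S - 0.6403  =>  S = (log10(E) + 0.6403) / 0.0235
log10(13.12) = 1.117934
S = (1.117934 + 0.6403) / 0.0235 = 1.758234 / 0.0235
S = 74.8

Shore A = 74.8


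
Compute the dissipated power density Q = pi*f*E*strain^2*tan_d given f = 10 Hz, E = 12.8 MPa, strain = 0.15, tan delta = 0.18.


Q = pi * f * E * strain^2 * tan_d
= pi * 10 * 12.8 * 0.15^2 * 0.18
= pi * 10 * 12.8 * 0.0225 * 0.18
= 1.6286

Q = 1.6286


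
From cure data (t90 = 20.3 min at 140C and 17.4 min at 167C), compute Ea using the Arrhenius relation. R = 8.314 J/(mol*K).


T1 = 413.15 K, T2 = 440.15 K
1/T1 - 1/T2 = 1.4848e-04
ln(t1/t2) = ln(20.3/17.4) = 0.1542
Ea = 8.314 * 0.1542 / 1.4848e-04 = 8631.7760 J/mol
Ea = 8.63 kJ/mol

8.63 kJ/mol


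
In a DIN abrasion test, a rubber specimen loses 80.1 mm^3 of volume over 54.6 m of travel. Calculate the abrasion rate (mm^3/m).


Rate = volume_loss / distance
= 80.1 / 54.6
= 1.467 mm^3/m

1.467 mm^3/m


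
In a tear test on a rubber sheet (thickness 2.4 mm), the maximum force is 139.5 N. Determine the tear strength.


Tear strength = force / thickness
= 139.5 / 2.4
= 58.12 N/mm

58.12 N/mm


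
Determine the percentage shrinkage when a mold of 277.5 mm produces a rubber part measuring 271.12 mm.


Shrinkage = (mold - part) / mold * 100
= (277.5 - 271.12) / 277.5 * 100
= 6.38 / 277.5 * 100
= 2.3%

2.3%


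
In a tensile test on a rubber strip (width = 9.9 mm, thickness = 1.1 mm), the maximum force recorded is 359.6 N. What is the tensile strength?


Area = width * thickness = 9.9 * 1.1 = 10.89 mm^2
TS = force / area = 359.6 / 10.89 = 33.02 MPa

33.02 MPa


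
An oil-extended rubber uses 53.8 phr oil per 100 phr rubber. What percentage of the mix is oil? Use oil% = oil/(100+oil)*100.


Oil % = oil / (100 + oil) * 100
= 53.8 / (100 + 53.8) * 100
= 53.8 / 153.8 * 100
= 34.98%

34.98%


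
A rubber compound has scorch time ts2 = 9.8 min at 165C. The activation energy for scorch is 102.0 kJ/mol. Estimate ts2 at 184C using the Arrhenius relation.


Convert temperatures: T1 = 165 + 273.15 = 438.15 K, T2 = 184 + 273.15 = 457.15 K
ts2_new = 9.8 * exp(102000 / 8.314 * (1/457.15 - 1/438.15))
1/T2 - 1/T1 = -9.4858e-05
ts2_new = 3.06 min

3.06 min


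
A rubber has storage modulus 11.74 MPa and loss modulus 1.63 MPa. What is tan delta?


tan delta = E'' / E'
= 1.63 / 11.74
= 0.1388

tan delta = 0.1388


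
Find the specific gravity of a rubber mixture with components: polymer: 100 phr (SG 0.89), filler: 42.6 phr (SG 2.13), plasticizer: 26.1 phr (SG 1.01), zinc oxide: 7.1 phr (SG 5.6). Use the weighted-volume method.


Sum of weights = 175.8
Volume contributions:
  polymer: 100/0.89 = 112.3596
  filler: 42.6/2.13 = 20.0000
  plasticizer: 26.1/1.01 = 25.8416
  zinc oxide: 7.1/5.6 = 1.2679
Sum of volumes = 159.4690
SG = 175.8 / 159.4690 = 1.102

SG = 1.102


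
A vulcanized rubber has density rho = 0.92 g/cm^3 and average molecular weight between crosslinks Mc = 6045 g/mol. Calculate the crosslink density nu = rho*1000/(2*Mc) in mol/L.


nu = rho * 1000 / (2 * Mc)
nu = 0.92 * 1000 / (2 * 6045)
nu = 920.0 / 12090
nu = 0.0761 mol/L

0.0761 mol/L


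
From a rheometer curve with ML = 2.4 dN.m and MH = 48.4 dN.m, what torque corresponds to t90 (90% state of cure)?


M90 = ML + 0.9 * (MH - ML)
M90 = 2.4 + 0.9 * (48.4 - 2.4)
M90 = 2.4 + 0.9 * 46.0
M90 = 43.8 dN.m

43.8 dN.m


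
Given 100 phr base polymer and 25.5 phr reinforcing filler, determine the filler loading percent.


Filler % = filler / (rubber + filler) * 100
= 25.5 / (100 + 25.5) * 100
= 25.5 / 125.5 * 100
= 20.32%

20.32%


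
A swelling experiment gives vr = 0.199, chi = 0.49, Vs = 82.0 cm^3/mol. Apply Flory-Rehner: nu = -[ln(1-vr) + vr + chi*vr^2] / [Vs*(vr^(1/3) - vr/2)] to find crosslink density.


ln(1 - vr) = ln(1 - 0.199) = -0.2219
Numerator = -((-0.2219) + 0.199 + 0.49 * 0.199^2) = 0.0035
Denominator = 82.0 * (0.199^(1/3) - 0.199/2) = 39.7148
nu = 0.0035 / 39.7148 = 8.7873e-05 mol/cm^3

8.7873e-05 mol/cm^3


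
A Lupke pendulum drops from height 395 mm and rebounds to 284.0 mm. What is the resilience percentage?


Resilience = h_rebound / h_drop * 100
= 284.0 / 395 * 100
= 71.9%

71.9%


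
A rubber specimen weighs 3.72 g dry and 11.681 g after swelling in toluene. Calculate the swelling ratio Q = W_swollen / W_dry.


Q = W_swollen / W_dry
Q = 11.681 / 3.72
Q = 3.14

Q = 3.14


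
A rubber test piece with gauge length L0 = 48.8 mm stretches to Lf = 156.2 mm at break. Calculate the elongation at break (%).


Elongation = (Lf - L0) / L0 * 100
= (156.2 - 48.8) / 48.8 * 100
= 107.4 / 48.8 * 100
= 220.1%

220.1%


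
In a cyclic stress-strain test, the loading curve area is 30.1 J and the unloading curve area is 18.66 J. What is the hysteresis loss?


Hysteresis loss = loading - unloading
= 30.1 - 18.66
= 11.44 J

11.44 J


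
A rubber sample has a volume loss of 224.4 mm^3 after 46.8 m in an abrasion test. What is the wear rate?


Rate = volume_loss / distance
= 224.4 / 46.8
= 4.795 mm^3/m

4.795 mm^3/m


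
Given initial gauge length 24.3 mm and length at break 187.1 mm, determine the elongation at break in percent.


Elongation = (Lf - L0) / L0 * 100
= (187.1 - 24.3) / 24.3 * 100
= 162.8 / 24.3 * 100
= 670.0%

670.0%


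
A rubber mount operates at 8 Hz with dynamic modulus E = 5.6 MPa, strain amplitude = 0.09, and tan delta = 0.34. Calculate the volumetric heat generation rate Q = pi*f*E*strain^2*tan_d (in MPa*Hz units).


Q = pi * f * E * strain^2 * tan_d
= pi * 8 * 5.6 * 0.09^2 * 0.34
= pi * 8 * 5.6 * 0.0081 * 0.34
= 0.3876

Q = 0.3876


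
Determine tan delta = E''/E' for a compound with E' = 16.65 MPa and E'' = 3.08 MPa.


tan delta = E'' / E'
= 3.08 / 16.65
= 0.185

tan delta = 0.185


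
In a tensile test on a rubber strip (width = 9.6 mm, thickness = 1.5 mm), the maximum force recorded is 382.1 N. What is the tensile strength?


Area = width * thickness = 9.6 * 1.5 = 14.4 mm^2
TS = force / area = 382.1 / 14.4 = 26.53 MPa

26.53 MPa


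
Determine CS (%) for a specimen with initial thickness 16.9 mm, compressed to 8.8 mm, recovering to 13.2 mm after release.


CS = (t0 - recovered) / (t0 - ts) * 100
= (16.9 - 13.2) / (16.9 - 8.8) * 100
= 3.7 / 8.1 * 100
= 45.7%

45.7%


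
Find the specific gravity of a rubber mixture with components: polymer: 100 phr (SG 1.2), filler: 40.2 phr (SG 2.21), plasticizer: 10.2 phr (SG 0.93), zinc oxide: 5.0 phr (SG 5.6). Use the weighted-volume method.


Sum of weights = 155.4
Volume contributions:
  polymer: 100/1.2 = 83.3333
  filler: 40.2/2.21 = 18.1900
  plasticizer: 10.2/0.93 = 10.9677
  zinc oxide: 5.0/5.6 = 0.8929
Sum of volumes = 113.3840
SG = 155.4 / 113.3840 = 1.371

SG = 1.371


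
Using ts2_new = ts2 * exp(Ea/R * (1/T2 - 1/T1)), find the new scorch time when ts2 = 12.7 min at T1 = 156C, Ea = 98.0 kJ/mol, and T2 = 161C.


Convert temperatures: T1 = 156 + 273.15 = 429.15 K, T2 = 161 + 273.15 = 434.15 K
ts2_new = 12.7 * exp(98000 / 8.314 * (1/434.15 - 1/429.15))
1/T2 - 1/T1 = -2.6836e-05
ts2_new = 9.26 min

9.26 min


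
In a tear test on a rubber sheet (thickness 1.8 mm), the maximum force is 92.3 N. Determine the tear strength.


Tear strength = force / thickness
= 92.3 / 1.8
= 51.28 N/mm

51.28 N/mm


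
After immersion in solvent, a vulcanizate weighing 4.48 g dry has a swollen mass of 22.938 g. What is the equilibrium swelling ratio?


Q = W_swollen / W_dry
Q = 22.938 / 4.48
Q = 5.12

Q = 5.12


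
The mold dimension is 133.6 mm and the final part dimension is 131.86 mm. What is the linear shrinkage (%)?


Shrinkage = (mold - part) / mold * 100
= (133.6 - 131.86) / 133.6 * 100
= 1.74 / 133.6 * 100
= 1.3%

1.3%


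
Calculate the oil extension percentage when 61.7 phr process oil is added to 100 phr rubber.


Oil % = oil / (100 + oil) * 100
= 61.7 / (100 + 61.7) * 100
= 61.7 / 161.7 * 100
= 38.16%

38.16%


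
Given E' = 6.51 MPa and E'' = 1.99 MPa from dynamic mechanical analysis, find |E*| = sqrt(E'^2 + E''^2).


|E*| = sqrt(E'^2 + E''^2)
= sqrt(6.51^2 + 1.99^2)
= sqrt(42.3801 + 3.9601)
= 6.807 MPa

6.807 MPa


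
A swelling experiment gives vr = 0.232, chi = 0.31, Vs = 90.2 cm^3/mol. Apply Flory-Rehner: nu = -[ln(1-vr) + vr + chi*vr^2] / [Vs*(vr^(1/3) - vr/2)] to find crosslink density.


ln(1 - vr) = ln(1 - 0.232) = -0.2640
Numerator = -((-0.2640) + 0.232 + 0.31 * 0.232^2) = 0.0153
Denominator = 90.2 * (0.232^(1/3) - 0.232/2) = 44.9614
nu = 0.0153 / 44.9614 = 3.3985e-04 mol/cm^3

3.3985e-04 mol/cm^3


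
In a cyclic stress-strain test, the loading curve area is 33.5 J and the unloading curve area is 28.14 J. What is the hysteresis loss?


Hysteresis loss = loading - unloading
= 33.5 - 28.14
= 5.36 J

5.36 J


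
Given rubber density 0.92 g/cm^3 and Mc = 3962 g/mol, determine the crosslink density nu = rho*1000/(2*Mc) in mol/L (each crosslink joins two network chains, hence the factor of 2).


nu = rho * 1000 / (2 * Mc)
nu = 0.92 * 1000 / (2 * 3962)
nu = 920.0 / 7924
nu = 0.1161 mol/L

0.1161 mol/L


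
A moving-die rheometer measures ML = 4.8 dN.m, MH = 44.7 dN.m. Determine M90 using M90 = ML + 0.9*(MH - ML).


M90 = ML + 0.9 * (MH - ML)
M90 = 4.8 + 0.9 * (44.7 - 4.8)
M90 = 4.8 + 0.9 * 39.9
M90 = 40.71 dN.m

40.71 dN.m


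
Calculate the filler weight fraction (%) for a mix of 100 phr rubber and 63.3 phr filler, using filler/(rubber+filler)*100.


Filler % = filler / (rubber + filler) * 100
= 63.3 / (100 + 63.3) * 100
= 63.3 / 163.3 * 100
= 38.76%

38.76%


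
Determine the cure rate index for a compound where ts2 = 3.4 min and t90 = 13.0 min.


CRI = 100 / (t90 - ts2)
= 100 / (13.0 - 3.4)
= 100 / 9.6
= 10.42 min^-1

10.42 min^-1


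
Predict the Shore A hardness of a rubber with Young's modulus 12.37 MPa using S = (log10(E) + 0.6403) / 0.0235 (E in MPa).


log10(E) = 0.0235*S - 0.6403  =>  S = (log10(E) + 0.6403) / 0.0235
log10(12.37) = 1.092370
S = (1.092370 + 0.6403) / 0.0235 = 1.732670 / 0.0235
S = 73.7

Shore A = 73.7


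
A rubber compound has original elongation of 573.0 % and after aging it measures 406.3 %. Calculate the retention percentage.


Retention = aged / original * 100
= 406.3 / 573.0 * 100
= 70.9%

70.9%


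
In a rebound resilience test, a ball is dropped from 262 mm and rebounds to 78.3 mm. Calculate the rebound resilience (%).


Resilience = h_rebound / h_drop * 100
= 78.3 / 262 * 100
= 29.9%

29.9%


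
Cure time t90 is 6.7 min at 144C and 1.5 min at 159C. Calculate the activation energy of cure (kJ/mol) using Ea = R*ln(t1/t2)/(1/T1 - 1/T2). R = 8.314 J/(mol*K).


T1 = 417.15 K, T2 = 432.15 K
1/T1 - 1/T2 = 8.3208e-05
ln(t1/t2) = ln(6.7/1.5) = 1.4966
Ea = 8.314 * 1.4966 / 8.3208e-05 = 149542.1349 J/mol
Ea = 149.54 kJ/mol

149.54 kJ/mol


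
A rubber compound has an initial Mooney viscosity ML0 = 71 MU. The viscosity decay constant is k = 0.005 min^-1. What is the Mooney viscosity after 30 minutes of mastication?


ML = ML0 * exp(-k * t)
ML = 71 * exp(-0.005 * 30)
ML = 71 * 0.8607
ML = 61.11 MU

61.11 MU


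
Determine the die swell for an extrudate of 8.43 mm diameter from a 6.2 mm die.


Die swell ratio = D_extrudate / D_die
= 8.43 / 6.2
= 1.36

Die swell = 1.36


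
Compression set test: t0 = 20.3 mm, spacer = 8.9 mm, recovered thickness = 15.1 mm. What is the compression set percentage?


CS = (t0 - recovered) / (t0 - ts) * 100
= (20.3 - 15.1) / (20.3 - 8.9) * 100
= 5.2 / 11.4 * 100
= 45.6%

45.6%


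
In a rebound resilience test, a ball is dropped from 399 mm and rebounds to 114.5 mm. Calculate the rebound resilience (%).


Resilience = h_rebound / h_drop * 100
= 114.5 / 399 * 100
= 28.7%

28.7%


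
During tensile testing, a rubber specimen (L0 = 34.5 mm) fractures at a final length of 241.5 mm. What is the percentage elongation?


Elongation = (Lf - L0) / L0 * 100
= (241.5 - 34.5) / 34.5 * 100
= 207.0 / 34.5 * 100
= 600.0%

600.0%


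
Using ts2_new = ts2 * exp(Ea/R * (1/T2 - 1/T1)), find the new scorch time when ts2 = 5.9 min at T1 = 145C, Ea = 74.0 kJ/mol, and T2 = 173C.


Convert temperatures: T1 = 145 + 273.15 = 418.15 K, T2 = 173 + 273.15 = 446.15 K
ts2_new = 5.9 * exp(74000 / 8.314 * (1/446.15 - 1/418.15))
1/T2 - 1/T1 = -1.5009e-04
ts2_new = 1.55 min

1.55 min


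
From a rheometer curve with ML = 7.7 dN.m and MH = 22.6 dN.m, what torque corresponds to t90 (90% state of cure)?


M90 = ML + 0.9 * (MH - ML)
M90 = 7.7 + 0.9 * (22.6 - 7.7)
M90 = 7.7 + 0.9 * 14.9
M90 = 21.11 dN.m

21.11 dN.m


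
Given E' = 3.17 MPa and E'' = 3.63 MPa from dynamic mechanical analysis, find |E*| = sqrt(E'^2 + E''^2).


|E*| = sqrt(E'^2 + E''^2)
= sqrt(3.17^2 + 3.63^2)
= sqrt(10.0489 + 13.1769)
= 4.819 MPa

4.819 MPa


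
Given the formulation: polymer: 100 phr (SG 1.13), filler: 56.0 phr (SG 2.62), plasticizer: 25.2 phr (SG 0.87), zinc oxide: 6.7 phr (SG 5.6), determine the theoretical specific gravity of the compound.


Sum of weights = 187.9
Volume contributions:
  polymer: 100/1.13 = 88.4956
  filler: 56.0/2.62 = 21.3740
  plasticizer: 25.2/0.87 = 28.9655
  zinc oxide: 6.7/5.6 = 1.1964
Sum of volumes = 140.0316
SG = 187.9 / 140.0316 = 1.342

SG = 1.342


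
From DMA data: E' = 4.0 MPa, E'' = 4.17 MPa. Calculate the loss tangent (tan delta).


tan delta = E'' / E'
= 4.17 / 4.0
= 1.0425

tan delta = 1.0425


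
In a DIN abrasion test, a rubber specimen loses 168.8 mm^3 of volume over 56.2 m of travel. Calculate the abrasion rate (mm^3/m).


Rate = volume_loss / distance
= 168.8 / 56.2
= 3.004 mm^3/m

3.004 mm^3/m


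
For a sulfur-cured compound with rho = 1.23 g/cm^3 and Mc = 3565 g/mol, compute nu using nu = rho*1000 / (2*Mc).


nu = rho * 1000 / (2 * Mc)
nu = 1.23 * 1000 / (2 * 3565)
nu = 1230.0 / 7130
nu = 0.1725 mol/L

0.1725 mol/L


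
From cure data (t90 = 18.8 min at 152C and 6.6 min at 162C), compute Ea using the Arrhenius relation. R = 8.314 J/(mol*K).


T1 = 425.15 K, T2 = 435.15 K
1/T1 - 1/T2 = 5.4053e-05
ln(t1/t2) = ln(18.8/6.6) = 1.0468
Ea = 8.314 * 1.0468 / 5.4053e-05 = 161008.7964 J/mol
Ea = 161.01 kJ/mol

161.01 kJ/mol


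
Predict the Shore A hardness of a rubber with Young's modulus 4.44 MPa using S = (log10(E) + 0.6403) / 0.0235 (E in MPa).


log10(E) = 0.0235*S - 0.6403  =>  S = (log10(E) + 0.6403) / 0.0235
log10(4.44) = 0.647383
S = (0.647383 + 0.6403) / 0.0235 = 1.287683 / 0.0235
S = 54.8

Shore A = 54.8


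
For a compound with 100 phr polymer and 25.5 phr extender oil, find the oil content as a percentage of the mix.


Oil % = oil / (100 + oil) * 100
= 25.5 / (100 + 25.5) * 100
= 25.5 / 125.5 * 100
= 20.32%

20.32%


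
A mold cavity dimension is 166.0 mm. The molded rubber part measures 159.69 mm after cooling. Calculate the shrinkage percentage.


Shrinkage = (mold - part) / mold * 100
= (166.0 - 159.69) / 166.0 * 100
= 6.31 / 166.0 * 100
= 3.8%

3.8%


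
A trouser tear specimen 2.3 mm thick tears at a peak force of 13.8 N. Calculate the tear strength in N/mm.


Tear strength = force / thickness
= 13.8 / 2.3
= 6.0 N/mm

6.0 N/mm


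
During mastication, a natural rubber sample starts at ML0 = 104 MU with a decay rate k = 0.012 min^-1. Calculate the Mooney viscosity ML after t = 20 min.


ML = ML0 * exp(-k * t)
ML = 104 * exp(-0.012 * 20)
ML = 104 * 0.7866
ML = 81.81 MU

81.81 MU


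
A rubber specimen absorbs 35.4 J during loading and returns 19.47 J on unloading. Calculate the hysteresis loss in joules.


Hysteresis loss = loading - unloading
= 35.4 - 19.47
= 15.93 J

15.93 J


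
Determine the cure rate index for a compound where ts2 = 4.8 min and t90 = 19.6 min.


CRI = 100 / (t90 - ts2)
= 100 / (19.6 - 4.8)
= 100 / 14.8
= 6.76 min^-1

6.76 min^-1


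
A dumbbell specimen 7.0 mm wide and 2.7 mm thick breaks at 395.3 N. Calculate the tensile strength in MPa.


Area = width * thickness = 7.0 * 2.7 = 18.9 mm^2
TS = force / area = 395.3 / 18.9 = 20.92 MPa

20.92 MPa


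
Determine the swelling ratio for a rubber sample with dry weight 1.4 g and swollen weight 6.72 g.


Q = W_swollen / W_dry
Q = 6.72 / 1.4
Q = 4.8

Q = 4.8


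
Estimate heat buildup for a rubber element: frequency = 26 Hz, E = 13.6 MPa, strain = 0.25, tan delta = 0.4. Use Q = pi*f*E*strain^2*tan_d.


Q = pi * f * E * strain^2 * tan_d
= pi * 26 * 13.6 * 0.25^2 * 0.4
= pi * 26 * 13.6 * 0.0625 * 0.4
= 27.7717

Q = 27.7717


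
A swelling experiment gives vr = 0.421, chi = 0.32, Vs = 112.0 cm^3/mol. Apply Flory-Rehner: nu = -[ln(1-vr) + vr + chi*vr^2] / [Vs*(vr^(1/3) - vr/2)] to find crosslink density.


ln(1 - vr) = ln(1 - 0.421) = -0.5465
Numerator = -((-0.5465) + 0.421 + 0.32 * 0.421^2) = 0.0687
Denominator = 112.0 * (0.421^(1/3) - 0.421/2) = 60.3659
nu = 0.0687 / 60.3659 = 0.0011 mol/cm^3

0.0011 mol/cm^3


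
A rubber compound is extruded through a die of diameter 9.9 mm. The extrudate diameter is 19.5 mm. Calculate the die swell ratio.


Die swell ratio = D_extrudate / D_die
= 19.5 / 9.9
= 1.97

Die swell = 1.97


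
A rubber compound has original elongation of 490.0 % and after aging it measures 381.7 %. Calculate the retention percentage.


Retention = aged / original * 100
= 381.7 / 490.0 * 100
= 77.9%

77.9%


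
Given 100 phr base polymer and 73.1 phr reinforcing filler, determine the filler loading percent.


Filler % = filler / (rubber + filler) * 100
= 73.1 / (100 + 73.1) * 100
= 73.1 / 173.1 * 100
= 42.23%

42.23%


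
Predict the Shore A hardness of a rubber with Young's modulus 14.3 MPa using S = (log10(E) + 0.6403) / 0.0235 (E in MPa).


log10(E) = 0.0235*S - 0.6403  =>  S = (log10(E) + 0.6403) / 0.0235
log10(14.3) = 1.155336
S = (1.155336 + 0.6403) / 0.0235 = 1.795636 / 0.0235
S = 76.4

Shore A = 76.4


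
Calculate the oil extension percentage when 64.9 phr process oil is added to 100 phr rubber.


Oil % = oil / (100 + oil) * 100
= 64.9 / (100 + 64.9) * 100
= 64.9 / 164.9 * 100
= 39.36%

39.36%


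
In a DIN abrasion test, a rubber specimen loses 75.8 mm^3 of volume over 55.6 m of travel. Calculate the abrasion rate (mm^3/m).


Rate = volume_loss / distance
= 75.8 / 55.6
= 1.363 mm^3/m

1.363 mm^3/m


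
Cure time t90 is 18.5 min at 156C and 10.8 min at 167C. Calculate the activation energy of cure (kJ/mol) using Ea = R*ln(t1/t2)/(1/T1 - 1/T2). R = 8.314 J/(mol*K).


T1 = 429.15 K, T2 = 440.15 K
1/T1 - 1/T2 = 5.8235e-05
ln(t1/t2) = ln(18.5/10.8) = 0.5382
Ea = 8.314 * 0.5382 / 5.8235e-05 = 76840.5916 J/mol
Ea = 76.84 kJ/mol

76.84 kJ/mol


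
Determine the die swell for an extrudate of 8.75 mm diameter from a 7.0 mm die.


Die swell ratio = D_extrudate / D_die
= 8.75 / 7.0
= 1.25

Die swell = 1.25


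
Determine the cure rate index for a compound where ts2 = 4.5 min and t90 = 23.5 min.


CRI = 100 / (t90 - ts2)
= 100 / (23.5 - 4.5)
= 100 / 19.0
= 5.26 min^-1

5.26 min^-1


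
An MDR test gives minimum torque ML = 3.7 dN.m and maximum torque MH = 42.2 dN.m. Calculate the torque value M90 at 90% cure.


M90 = ML + 0.9 * (MH - ML)
M90 = 3.7 + 0.9 * (42.2 - 3.7)
M90 = 3.7 + 0.9 * 38.5
M90 = 38.35 dN.m

38.35 dN.m


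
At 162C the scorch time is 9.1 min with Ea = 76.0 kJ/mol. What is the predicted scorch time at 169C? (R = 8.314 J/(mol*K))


Convert temperatures: T1 = 162 + 273.15 = 435.15 K, T2 = 169 + 273.15 = 442.15 K
ts2_new = 9.1 * exp(76000 / 8.314 * (1/442.15 - 1/435.15))
1/T2 - 1/T1 = -3.6382e-05
ts2_new = 6.53 min

6.53 min


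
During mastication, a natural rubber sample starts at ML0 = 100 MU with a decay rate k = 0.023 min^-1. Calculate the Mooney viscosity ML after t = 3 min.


ML = ML0 * exp(-k * t)
ML = 100 * exp(-0.023 * 3)
ML = 100 * 0.9333
ML = 93.33 MU

93.33 MU


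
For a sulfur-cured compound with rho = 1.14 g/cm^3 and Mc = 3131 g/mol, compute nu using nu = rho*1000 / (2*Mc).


nu = rho * 1000 / (2 * Mc)
nu = 1.14 * 1000 / (2 * 3131)
nu = 1140.0 / 6262
nu = 0.1821 mol/L

0.1821 mol/L


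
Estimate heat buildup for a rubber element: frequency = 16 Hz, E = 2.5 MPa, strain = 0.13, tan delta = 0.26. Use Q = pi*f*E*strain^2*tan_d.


Q = pi * f * E * strain^2 * tan_d
= pi * 16 * 2.5 * 0.13^2 * 0.26
= pi * 16 * 2.5 * 0.0169 * 0.26
= 0.5522

Q = 0.5522


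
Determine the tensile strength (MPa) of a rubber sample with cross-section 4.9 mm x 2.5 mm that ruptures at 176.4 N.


Area = width * thickness = 4.9 * 2.5 = 12.25 mm^2
TS = force / area = 176.4 / 12.25 = 14.4 MPa

14.4 MPa


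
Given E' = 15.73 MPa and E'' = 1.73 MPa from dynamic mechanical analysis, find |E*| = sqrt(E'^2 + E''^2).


|E*| = sqrt(E'^2 + E''^2)
= sqrt(15.73^2 + 1.73^2)
= sqrt(247.4329 + 2.9929)
= 15.825 MPa

15.825 MPa


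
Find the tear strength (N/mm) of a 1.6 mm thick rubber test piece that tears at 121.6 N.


Tear strength = force / thickness
= 121.6 / 1.6
= 76.0 N/mm

76.0 N/mm


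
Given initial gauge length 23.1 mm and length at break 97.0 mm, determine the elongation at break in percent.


Elongation = (Lf - L0) / L0 * 100
= (97.0 - 23.1) / 23.1 * 100
= 73.9 / 23.1 * 100
= 319.9%

319.9%


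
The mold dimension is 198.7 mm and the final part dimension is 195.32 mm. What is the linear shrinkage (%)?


Shrinkage = (mold - part) / mold * 100
= (198.7 - 195.32) / 198.7 * 100
= 3.38 / 198.7 * 100
= 1.7%

1.7%


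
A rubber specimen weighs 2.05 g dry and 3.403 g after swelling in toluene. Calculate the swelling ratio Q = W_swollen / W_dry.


Q = W_swollen / W_dry
Q = 3.403 / 2.05
Q = 1.66

Q = 1.66


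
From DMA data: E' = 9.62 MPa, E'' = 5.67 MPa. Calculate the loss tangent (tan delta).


tan delta = E'' / E'
= 5.67 / 9.62
= 0.5894

tan delta = 0.5894


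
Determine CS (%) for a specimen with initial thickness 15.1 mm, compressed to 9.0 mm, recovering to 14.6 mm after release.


CS = (t0 - recovered) / (t0 - ts) * 100
= (15.1 - 14.6) / (15.1 - 9.0) * 100
= 0.5 / 6.1 * 100
= 8.2%

8.2%


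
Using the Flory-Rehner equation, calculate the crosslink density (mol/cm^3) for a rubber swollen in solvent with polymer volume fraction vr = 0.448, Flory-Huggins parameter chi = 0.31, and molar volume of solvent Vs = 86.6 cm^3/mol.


ln(1 - vr) = ln(1 - 0.448) = -0.5942
Numerator = -((-0.5942) + 0.448 + 0.31 * 0.448^2) = 0.0840
Denominator = 86.6 * (0.448^(1/3) - 0.448/2) = 46.8655
nu = 0.0840 / 46.8655 = 0.0018 mol/cm^3

0.0018 mol/cm^3


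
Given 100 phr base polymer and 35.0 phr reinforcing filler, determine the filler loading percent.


Filler % = filler / (rubber + filler) * 100
= 35.0 / (100 + 35.0) * 100
= 35.0 / 135.0 * 100
= 25.93%

25.93%


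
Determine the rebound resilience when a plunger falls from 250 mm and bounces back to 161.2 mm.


Resilience = h_rebound / h_drop * 100
= 161.2 / 250 * 100
= 64.5%

64.5%


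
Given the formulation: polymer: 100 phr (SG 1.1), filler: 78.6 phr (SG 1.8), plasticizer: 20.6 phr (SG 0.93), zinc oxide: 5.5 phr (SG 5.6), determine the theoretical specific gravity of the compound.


Sum of weights = 204.7
Volume contributions:
  polymer: 100/1.1 = 90.9091
  filler: 78.6/1.8 = 43.6667
  plasticizer: 20.6/0.93 = 22.1505
  zinc oxide: 5.5/5.6 = 0.9821
Sum of volumes = 157.7084
SG = 204.7 / 157.7084 = 1.298

SG = 1.298


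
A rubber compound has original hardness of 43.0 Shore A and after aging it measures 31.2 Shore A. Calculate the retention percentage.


Retention = aged / original * 100
= 31.2 / 43.0 * 100
= 72.6%

72.6%


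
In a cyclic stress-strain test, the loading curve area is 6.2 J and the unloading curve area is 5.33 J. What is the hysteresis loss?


Hysteresis loss = loading - unloading
= 6.2 - 5.33
= 0.87 J

0.87 J


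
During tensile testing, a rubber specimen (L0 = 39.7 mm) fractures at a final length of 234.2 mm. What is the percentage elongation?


Elongation = (Lf - L0) / L0 * 100
= (234.2 - 39.7) / 39.7 * 100
= 194.5 / 39.7 * 100
= 489.9%

489.9%


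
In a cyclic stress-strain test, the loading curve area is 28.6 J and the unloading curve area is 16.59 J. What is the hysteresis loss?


Hysteresis loss = loading - unloading
= 28.6 - 16.59
= 12.01 J

12.01 J


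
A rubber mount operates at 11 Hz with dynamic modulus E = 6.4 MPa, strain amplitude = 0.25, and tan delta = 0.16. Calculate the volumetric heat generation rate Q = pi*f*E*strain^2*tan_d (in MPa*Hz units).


Q = pi * f * E * strain^2 * tan_d
= pi * 11 * 6.4 * 0.25^2 * 0.16
= pi * 11 * 6.4 * 0.0625 * 0.16
= 2.2117

Q = 2.2117


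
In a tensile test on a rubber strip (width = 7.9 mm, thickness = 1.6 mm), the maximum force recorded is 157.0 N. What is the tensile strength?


Area = width * thickness = 7.9 * 1.6 = 12.64 mm^2
TS = force / area = 157.0 / 12.64 = 12.42 MPa

12.42 MPa


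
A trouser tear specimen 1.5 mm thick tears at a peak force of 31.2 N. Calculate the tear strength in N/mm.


Tear strength = force / thickness
= 31.2 / 1.5
= 20.8 N/mm

20.8 N/mm


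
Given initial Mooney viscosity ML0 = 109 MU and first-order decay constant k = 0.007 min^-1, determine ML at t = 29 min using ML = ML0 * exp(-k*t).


ML = ML0 * exp(-k * t)
ML = 109 * exp(-0.007 * 29)
ML = 109 * 0.8163
ML = 88.97 MU

88.97 MU


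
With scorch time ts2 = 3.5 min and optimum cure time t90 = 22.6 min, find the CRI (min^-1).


CRI = 100 / (t90 - ts2)
= 100 / (22.6 - 3.5)
= 100 / 19.1
= 5.24 min^-1

5.24 min^-1


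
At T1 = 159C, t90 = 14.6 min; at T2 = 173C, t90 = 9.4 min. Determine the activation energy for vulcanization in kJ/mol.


T1 = 432.15 K, T2 = 446.15 K
1/T1 - 1/T2 = 7.2613e-05
ln(t1/t2) = ln(14.6/9.4) = 0.4403
Ea = 8.314 * 0.4403 / 7.2613e-05 = 50414.7668 J/mol
Ea = 50.41 kJ/mol

50.41 kJ/mol


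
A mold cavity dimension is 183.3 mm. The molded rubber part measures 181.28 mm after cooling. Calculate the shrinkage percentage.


Shrinkage = (mold - part) / mold * 100
= (183.3 - 181.28) / 183.3 * 100
= 2.02 / 183.3 * 100
= 1.1%

1.1%


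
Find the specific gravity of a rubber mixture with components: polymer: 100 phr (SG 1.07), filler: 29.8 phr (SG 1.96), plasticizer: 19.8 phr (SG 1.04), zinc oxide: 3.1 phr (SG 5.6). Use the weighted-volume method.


Sum of weights = 152.7
Volume contributions:
  polymer: 100/1.07 = 93.4579
  filler: 29.8/1.96 = 15.2041
  plasticizer: 19.8/1.04 = 19.0385
  zinc oxide: 3.1/5.6 = 0.5536
Sum of volumes = 128.2541
SG = 152.7 / 128.2541 = 1.191

SG = 1.191


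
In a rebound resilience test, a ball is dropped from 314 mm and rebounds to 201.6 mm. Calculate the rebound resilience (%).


Resilience = h_rebound / h_drop * 100
= 201.6 / 314 * 100
= 64.2%

64.2%


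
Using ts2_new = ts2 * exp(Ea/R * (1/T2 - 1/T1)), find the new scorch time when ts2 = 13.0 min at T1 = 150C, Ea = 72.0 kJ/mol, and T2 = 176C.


Convert temperatures: T1 = 150 + 273.15 = 423.15 K, T2 = 176 + 273.15 = 449.15 K
ts2_new = 13.0 * exp(72000 / 8.314 * (1/449.15 - 1/423.15))
1/T2 - 1/T1 = -1.3680e-04
ts2_new = 3.98 min

3.98 min
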